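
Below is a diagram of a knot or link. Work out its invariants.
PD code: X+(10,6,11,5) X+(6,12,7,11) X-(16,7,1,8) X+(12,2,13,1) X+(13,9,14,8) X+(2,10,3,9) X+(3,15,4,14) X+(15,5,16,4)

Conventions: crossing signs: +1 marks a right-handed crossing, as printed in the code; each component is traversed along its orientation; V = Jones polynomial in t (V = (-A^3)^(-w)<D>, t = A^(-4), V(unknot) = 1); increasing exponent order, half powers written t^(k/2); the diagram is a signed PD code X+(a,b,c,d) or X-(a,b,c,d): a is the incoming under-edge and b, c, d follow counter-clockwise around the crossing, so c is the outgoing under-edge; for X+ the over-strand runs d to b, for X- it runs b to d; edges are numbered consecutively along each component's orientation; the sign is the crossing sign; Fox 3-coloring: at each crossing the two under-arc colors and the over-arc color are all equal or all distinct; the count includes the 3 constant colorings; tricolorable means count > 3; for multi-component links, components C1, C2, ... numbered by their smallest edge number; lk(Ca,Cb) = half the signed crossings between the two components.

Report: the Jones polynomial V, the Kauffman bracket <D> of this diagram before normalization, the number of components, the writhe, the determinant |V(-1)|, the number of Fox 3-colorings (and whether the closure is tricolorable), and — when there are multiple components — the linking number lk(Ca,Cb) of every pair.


Jones polynomial: V(t) = t^2 + 2t^4 - 2t^5 + t^6 - 2t^7 + t^8
<D> = A^-14 - 2A^-10 + A^-6 - 2A^-2 + 2A^2 + A^10; writhe +6
components 1, writhe +6 (8 crossings)
3-colorings: 27 of 3^8, det 9 — tricolorable
note: V spans 6 powers of t: at least 6 crossings in any diagram


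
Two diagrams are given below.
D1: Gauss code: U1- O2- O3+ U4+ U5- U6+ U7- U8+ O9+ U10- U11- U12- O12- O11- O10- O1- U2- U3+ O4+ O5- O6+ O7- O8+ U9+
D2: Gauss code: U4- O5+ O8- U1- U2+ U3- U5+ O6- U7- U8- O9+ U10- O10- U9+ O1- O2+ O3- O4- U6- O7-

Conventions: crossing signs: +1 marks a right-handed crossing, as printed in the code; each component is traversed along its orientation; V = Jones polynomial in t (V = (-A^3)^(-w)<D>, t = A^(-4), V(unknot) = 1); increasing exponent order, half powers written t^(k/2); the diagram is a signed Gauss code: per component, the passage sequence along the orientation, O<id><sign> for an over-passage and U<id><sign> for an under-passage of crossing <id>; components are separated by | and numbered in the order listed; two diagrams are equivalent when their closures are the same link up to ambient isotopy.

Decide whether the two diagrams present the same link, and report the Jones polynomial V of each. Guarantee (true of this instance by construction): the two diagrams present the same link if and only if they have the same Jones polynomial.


equivalent: no
V(D1) = 1  (w -2, c 12, <D> = A^-6)
V(D2) = -t^-6 + t^-5 - t^-4 + 2t^-3 - t^-2 + t^-1  (w -4, c 10, <D> = A^-8 - A^-4 + 2 - A^4 + A^8 - A^12)
why: 2 values of V(t) split the 2 diagrams


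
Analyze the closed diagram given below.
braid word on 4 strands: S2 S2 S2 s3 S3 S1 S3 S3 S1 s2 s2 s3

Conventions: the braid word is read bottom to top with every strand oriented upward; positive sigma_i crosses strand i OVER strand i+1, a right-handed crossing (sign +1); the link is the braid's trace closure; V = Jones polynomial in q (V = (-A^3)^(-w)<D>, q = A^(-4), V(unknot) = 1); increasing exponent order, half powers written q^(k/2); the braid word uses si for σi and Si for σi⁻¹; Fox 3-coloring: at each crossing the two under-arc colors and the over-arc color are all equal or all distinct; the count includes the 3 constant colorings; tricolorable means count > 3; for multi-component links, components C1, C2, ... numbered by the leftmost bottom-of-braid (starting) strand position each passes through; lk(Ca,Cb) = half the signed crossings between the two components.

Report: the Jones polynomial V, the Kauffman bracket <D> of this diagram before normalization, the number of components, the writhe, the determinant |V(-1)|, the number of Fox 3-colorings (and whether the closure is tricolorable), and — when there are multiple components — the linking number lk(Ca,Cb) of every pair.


V(q) = -q^(-15/2) + 2q^(-13/2) - 3q^(-11/2) + 4q^(-9/2) - 4q^(-7/2) + 3q^(-5/2) - 3q^(-3/2) + q^(-1/2) - q^(1/2)
bracket: -A^-14 + A^-10 - 3A^-6 + 3A^-2 - 4A^2 + 4A^6 - 3A^10 + 2A^14 - A^18, w = -4
2 components, writhe -4, over 12 crossings
lk(C1,C2) = -1
det 22, colorings 3 of 3^12 — not tricolorable
observation: free reduction leaves σ2⁻¹ σ2⁻¹ σ2⁻¹ σ1⁻¹ σ3⁻¹ σ3⁻¹ σ1⁻¹ σ2 σ2 σ3 of the original 12 letters


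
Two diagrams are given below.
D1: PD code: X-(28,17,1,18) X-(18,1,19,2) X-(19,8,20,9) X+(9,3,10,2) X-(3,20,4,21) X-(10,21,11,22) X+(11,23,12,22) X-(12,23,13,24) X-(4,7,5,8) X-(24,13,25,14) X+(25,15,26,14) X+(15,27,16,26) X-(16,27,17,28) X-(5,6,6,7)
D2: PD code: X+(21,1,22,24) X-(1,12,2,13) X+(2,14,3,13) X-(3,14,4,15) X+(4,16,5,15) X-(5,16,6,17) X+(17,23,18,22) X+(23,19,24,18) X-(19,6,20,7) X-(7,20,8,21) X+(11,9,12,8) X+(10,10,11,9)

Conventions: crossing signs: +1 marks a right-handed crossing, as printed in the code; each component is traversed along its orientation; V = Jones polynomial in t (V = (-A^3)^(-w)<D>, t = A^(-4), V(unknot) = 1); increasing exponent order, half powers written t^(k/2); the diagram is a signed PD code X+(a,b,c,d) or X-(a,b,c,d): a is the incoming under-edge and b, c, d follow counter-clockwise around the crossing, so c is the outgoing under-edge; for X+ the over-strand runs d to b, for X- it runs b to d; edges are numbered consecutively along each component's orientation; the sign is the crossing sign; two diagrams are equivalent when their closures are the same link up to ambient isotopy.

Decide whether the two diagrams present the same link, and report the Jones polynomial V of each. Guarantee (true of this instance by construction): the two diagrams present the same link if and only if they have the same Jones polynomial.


same link: no
V(D1) = -t^-6 + t^-5 - t^-4 + 2t^-3 - t^-2 + t^-1  [14 crossings, <D> = A^-14 - A^-10 + 2A^-6 - A^-2 + A^2 - A^6, w = -6]
V(D2) = -t^-3 + 2t^-2 - 2t^-1 + 3 - 2t + 2t^2 - t^3  (w +2, c 12, <D> = -A^-6 + 2A^-2 - 2A^2 + 3A^6 - 2A^10 + 2A^14 - A^18)
note: comparing 2 Jones polynomials yields 2 groups


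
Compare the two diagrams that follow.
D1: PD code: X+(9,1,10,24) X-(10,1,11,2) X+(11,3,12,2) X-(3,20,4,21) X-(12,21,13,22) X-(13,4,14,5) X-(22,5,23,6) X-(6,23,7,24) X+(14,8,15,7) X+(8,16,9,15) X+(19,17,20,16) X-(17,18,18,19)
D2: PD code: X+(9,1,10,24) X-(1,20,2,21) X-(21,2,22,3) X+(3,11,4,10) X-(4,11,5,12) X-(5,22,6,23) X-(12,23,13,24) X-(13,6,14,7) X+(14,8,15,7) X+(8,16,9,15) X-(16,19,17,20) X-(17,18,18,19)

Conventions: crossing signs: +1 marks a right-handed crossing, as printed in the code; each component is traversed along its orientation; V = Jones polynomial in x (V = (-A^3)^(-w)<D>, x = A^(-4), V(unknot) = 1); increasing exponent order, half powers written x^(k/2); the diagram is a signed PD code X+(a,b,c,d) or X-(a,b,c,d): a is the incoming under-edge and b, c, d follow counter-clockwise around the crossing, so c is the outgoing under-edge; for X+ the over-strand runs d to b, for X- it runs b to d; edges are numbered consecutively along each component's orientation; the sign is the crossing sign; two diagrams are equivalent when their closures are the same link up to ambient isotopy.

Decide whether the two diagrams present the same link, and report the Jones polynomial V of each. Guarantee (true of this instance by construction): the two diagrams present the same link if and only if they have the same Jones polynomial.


equivalent: yes
V(D1) = -x^-4 + x^-3 + x^-1  (w -2, c 12, <D> = A^-2 + A^6 - A^10)
V(D2) = -x^-4 + x^-3 + x^-1  (w -4, c 12, <D> = A^-8 + 1 - A^4)
why: Reidemeister moves carry D1 (12 crossings) to D2 (12)


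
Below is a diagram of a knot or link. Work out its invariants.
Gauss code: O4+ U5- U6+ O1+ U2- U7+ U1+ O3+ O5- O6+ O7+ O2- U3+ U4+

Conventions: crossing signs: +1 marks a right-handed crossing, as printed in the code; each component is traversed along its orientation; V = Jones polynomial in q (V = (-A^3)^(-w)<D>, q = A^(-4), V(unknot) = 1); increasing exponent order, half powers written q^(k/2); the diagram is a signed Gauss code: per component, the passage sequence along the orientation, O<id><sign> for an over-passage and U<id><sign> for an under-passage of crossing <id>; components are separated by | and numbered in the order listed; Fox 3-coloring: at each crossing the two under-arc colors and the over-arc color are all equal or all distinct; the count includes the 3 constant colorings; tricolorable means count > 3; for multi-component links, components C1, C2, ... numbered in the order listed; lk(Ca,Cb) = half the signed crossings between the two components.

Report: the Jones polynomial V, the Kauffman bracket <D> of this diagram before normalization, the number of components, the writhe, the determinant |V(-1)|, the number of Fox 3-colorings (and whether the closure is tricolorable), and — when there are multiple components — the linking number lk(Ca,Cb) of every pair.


V = 1
<D> = -A^9 (w = +3)
1 component over 7 crossings, w = +3
3 Fox colorings among 3^7, |V(-1)| = 1: not tricolorable
why: w = +3 (over 7 crossings) is diagram-only; (-A^3)^(-3) removes it from V


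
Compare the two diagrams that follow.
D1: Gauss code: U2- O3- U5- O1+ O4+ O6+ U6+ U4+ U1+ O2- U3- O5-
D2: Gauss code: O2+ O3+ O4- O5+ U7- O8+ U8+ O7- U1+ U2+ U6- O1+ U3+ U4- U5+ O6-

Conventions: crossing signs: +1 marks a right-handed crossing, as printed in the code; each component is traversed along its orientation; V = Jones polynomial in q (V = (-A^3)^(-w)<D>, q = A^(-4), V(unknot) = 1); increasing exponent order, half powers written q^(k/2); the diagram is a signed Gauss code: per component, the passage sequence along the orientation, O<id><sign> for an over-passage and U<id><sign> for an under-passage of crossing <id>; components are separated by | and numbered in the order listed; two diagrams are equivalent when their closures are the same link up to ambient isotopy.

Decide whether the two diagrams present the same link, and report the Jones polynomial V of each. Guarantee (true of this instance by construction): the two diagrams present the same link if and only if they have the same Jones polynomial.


equivalent: no
D1 (bracket A^4 + A^12 - A^16; 6 crossings at w = 0): V = -q^-4 + q^-3 + q^-1
D2 (bracket A^6; 8 crossings at w = +2): V = 1
key observation: 2 classes among 2 diagrams; unequal V(q) rules out equality


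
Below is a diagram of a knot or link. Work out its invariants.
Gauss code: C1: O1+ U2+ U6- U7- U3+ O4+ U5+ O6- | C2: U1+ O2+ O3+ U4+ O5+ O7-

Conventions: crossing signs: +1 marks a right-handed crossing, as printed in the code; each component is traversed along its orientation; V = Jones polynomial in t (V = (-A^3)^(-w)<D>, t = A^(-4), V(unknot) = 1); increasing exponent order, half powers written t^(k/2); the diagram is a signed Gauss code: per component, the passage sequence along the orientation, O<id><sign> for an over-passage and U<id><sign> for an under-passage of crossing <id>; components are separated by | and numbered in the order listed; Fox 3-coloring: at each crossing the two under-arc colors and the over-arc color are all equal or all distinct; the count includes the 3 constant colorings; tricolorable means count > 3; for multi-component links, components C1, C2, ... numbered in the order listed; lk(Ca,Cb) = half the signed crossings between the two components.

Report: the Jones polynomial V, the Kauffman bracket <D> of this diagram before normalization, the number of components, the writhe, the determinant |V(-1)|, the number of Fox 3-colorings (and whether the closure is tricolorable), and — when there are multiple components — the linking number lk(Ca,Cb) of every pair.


V = -t^(3/2) - t^(7/2) + t^(9/2) - t^(11/2)
<D> = A^-13 - A^-9 + A^-5 + A^3 (w = +3)
2 components over 7 crossings, w = +3
lk(C1,C2): +2
3 Fox colorings among 3^7, |V(-1)| = 4: not tricolorable
why: the span of V is 4, within the link bound 7 + 2 - 1


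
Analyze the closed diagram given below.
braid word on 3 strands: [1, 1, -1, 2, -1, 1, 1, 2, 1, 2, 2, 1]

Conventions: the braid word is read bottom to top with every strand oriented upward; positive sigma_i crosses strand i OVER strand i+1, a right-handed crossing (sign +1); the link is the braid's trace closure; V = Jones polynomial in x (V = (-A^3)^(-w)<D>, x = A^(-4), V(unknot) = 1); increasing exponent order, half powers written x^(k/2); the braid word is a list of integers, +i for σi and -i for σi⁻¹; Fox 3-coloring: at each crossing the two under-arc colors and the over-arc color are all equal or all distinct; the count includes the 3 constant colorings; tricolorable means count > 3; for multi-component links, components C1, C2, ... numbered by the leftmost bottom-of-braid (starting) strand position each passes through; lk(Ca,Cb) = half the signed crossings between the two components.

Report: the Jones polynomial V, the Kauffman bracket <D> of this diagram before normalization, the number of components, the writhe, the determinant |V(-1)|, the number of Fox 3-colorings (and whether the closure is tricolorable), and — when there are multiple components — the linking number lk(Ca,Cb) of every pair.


Jones polynomial: V(x) = x^3 + x^5 - x^8
<D> = -A^-8 + A^4 + A^12; writhe +8
components 1, writhe +8 (12 crossings)
3-colorings: 9 of 3^12, det 3 — tricolorable
note: w = +8 shifts under R1 moves; the (-A^3)^(-8) factor cancels that in V


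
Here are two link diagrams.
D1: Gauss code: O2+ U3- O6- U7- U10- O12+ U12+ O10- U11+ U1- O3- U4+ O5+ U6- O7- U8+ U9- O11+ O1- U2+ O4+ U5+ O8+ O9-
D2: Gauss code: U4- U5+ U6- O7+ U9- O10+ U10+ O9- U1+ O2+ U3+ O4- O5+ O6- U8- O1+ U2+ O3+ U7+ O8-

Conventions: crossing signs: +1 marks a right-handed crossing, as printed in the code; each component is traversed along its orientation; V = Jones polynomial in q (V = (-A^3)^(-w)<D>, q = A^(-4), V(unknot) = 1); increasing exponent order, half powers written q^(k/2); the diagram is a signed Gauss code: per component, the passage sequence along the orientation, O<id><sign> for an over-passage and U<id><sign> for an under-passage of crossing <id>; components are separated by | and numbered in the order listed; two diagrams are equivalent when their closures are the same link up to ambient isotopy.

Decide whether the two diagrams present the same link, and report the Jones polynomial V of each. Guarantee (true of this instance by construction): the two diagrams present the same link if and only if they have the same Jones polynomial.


equivalent: no
D1 (bracket -A^-12 + 2A^-8 - 2A^-4 + 3 - 2A^4 + 2A^8 - A^12; 12 crossings at w = 0): V = -q^-3 + 2q^-2 - 2q^-1 + 3 - 2q + 2q^2 - q^3
V(D2) = q^-1 - 1 + 2q - 2q^2 + 2q^3 - 2q^4 + q^5  [10 crossings, <D> = A^-14 - 2A^-10 + 2A^-6 - 2A^-2 + 2A^2 - A^6 + A^10, w = +2]
observation: 2 values of V(q) split the 2 diagrams


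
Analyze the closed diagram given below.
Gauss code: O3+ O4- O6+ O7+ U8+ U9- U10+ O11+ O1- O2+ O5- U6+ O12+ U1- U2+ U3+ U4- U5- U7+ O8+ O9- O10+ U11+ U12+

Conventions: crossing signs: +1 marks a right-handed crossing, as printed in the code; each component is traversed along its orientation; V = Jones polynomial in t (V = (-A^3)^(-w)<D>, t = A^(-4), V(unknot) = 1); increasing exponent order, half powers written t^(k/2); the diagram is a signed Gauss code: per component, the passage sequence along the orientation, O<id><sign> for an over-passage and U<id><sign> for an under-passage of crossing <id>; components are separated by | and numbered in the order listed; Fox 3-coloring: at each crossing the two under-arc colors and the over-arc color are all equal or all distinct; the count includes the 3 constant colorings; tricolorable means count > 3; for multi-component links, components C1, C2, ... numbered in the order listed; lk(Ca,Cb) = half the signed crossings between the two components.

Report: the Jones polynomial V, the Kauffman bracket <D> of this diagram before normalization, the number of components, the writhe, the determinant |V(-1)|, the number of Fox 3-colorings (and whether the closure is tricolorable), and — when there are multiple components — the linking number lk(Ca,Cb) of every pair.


V = t - t^2 + 2t^3 - t^4 + t^5 - t^6
<D> = -A^-12 + A^-8 - A^-4 + 2 - A^4 + A^8 (w = +4)
1 component over 12 crossings, w = +4
3 Fox colorings among 3^12, |V(-1)| = 7: not tricolorable
why: w = +4 shifts under R1 moves; the (-A^3)^(-4) factor cancels that in V


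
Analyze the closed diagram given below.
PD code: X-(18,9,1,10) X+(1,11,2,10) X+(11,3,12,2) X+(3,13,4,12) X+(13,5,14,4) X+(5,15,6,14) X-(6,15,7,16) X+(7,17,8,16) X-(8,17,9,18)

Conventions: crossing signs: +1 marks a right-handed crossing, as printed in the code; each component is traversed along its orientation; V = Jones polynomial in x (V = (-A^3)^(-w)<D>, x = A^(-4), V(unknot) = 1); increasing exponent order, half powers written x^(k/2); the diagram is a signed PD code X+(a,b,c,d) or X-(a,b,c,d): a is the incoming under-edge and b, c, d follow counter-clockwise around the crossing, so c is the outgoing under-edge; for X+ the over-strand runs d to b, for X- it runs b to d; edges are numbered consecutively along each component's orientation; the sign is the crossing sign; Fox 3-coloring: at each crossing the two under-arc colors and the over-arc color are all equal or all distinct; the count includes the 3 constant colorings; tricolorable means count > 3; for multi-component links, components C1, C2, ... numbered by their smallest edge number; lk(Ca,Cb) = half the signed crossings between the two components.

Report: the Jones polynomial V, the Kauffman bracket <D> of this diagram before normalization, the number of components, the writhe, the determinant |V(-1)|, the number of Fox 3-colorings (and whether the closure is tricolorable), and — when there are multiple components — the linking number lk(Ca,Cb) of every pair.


Jones polynomial: V(x) = x + x^3 - x^4
<D> = A^-7 - A^-3 - A^5; writhe +3
components 1, writhe +3 (9 crossings)
3-colorings: 9 of 3^9, det 3 — tricolorable
note: w = +3 shifts under R1 moves; the (-A^3)^(-3) factor cancels that in V


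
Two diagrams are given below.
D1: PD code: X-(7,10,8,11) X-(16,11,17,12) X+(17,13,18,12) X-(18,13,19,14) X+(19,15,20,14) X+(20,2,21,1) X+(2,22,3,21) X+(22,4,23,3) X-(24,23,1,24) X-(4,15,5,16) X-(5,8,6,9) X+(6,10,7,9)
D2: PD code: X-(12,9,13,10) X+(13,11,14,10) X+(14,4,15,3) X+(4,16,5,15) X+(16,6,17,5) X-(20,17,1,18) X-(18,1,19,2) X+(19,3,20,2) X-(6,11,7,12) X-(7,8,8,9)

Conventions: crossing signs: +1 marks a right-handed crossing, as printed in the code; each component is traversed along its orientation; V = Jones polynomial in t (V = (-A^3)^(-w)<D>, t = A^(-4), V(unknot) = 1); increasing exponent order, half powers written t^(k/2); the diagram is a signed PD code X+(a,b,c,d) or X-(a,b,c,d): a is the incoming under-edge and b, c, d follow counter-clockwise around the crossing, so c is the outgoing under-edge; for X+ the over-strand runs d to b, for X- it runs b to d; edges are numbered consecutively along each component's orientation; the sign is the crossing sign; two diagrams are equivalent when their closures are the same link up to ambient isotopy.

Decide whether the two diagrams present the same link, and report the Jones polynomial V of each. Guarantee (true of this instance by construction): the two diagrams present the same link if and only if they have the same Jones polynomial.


equivalent: yes
V(D1) = t + t^3 - t^4  (w 0, c 12, <D> = -A^-16 + A^-12 + A^-4)
D2 (bracket -A^-16 + A^-12 + A^-4; 10 crossings at w = 0): V = t + t^3 - t^4
why: from 12 to 10 crossings by R-moves: one link, two diagrams


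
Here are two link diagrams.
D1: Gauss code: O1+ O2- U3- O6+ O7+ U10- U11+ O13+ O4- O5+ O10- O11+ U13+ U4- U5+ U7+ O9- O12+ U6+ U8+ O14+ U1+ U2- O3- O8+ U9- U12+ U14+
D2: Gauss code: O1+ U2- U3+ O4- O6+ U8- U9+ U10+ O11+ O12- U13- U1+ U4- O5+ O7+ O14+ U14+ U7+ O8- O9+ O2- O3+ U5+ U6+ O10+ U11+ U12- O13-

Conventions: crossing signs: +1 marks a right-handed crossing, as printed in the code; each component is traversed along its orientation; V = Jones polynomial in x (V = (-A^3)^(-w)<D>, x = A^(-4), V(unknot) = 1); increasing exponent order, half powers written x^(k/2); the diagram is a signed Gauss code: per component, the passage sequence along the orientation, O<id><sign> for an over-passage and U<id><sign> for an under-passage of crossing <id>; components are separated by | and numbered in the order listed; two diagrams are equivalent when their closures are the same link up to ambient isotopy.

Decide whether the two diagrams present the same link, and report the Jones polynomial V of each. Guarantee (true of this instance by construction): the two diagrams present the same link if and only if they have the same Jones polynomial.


equivalent: yes
D1 (bracket A^12; 14 crossings at w = +4): V = 1
V(D2) = 1  [14 crossings, <D> = A^12, w = +4]
observation: from 14 to 14 crossings by R-moves: one link, two diagrams


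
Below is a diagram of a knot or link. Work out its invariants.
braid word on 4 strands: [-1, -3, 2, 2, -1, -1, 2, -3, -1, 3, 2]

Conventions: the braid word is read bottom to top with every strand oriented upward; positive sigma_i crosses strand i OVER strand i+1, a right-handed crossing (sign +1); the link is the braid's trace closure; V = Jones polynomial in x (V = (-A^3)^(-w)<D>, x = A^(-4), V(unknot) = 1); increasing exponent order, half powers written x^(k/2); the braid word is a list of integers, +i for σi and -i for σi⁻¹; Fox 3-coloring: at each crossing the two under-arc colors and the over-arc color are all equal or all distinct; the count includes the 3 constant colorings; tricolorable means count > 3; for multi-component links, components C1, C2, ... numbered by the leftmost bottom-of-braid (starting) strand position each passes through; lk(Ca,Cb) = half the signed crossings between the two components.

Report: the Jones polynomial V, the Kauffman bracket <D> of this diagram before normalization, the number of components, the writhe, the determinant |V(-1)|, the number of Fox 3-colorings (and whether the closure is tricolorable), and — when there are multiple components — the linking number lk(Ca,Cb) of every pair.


Jones polynomial: V(x) = x^-4 - 3x^-3 + 5x^-2 - 6x^-1 + 7 - 6x + 5x^2 - 3x^3 + x^4
<D> = -A^-19 + 3A^-15 - 5A^-11 + 6A^-7 - 7A^-3 + 6A - 5A^5 + 3A^9 - A^13; writhe -1
components 1, writhe -1 (11 crossings)
3-colorings: 3 of 3^11, det 37 — not tricolorable
note: w = -1 (over 11 crossings) is diagram-only; (-A^3)^(1) removes it from V


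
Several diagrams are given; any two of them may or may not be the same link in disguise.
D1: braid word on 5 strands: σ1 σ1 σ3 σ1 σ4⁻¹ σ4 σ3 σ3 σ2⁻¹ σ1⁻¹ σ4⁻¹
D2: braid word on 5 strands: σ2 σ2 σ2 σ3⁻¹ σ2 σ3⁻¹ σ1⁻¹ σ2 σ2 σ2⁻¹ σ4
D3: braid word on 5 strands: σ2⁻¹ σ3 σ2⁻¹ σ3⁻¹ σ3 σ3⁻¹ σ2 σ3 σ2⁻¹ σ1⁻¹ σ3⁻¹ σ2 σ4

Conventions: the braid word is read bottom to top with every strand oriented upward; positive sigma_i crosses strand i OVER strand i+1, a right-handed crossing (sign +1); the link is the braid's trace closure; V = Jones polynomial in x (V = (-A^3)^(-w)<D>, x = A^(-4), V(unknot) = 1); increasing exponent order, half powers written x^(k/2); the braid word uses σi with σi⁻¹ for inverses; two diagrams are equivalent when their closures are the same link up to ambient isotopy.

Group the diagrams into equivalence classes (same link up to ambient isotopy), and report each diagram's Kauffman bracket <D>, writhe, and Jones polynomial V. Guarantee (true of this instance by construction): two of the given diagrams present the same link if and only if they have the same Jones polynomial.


equivalence classes: {D1} | {D2} | {D3}
D1 (bracket -A^-17 + A^-13 - A^-9 + 2A^-5 + A^3; 11 crossings at w = +3): V = -x^(3/2) - 2x^(7/2) + x^(9/2) - x^(11/2) + x^(13/2)
V(D2) = -x^(-1/2) + x^(1/2) - 2x^(3/2) + 2x^(5/2) - 3x^(7/2) + 2x^(9/2) - 2x^(11/2) + x^(13/2)  (w +3, c 11, <D> = -A^-17 + 2A^-13 - 2A^-9 + 3A^-5 - 2A^-1 + 2A^3 - A^7 + A^11)
V(D3) = -x^(-5/2) - x^(-1/2)  (w -1, c 13, <D> = A^-1 + A^7)
observation: 3 classes among 3 diagrams; unequal V(x) rules out equality


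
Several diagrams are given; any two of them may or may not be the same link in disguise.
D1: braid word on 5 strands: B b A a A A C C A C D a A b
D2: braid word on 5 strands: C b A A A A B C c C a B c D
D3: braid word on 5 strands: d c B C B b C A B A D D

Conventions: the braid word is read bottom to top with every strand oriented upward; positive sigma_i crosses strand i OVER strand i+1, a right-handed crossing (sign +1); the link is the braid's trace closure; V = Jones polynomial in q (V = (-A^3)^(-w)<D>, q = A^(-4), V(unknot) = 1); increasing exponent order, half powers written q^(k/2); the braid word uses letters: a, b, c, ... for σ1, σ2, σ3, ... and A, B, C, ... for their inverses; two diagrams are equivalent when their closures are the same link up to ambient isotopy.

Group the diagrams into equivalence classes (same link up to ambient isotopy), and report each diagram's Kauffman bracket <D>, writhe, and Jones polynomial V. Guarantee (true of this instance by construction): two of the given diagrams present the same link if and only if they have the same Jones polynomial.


grouping into links: {D1} | {D2} | {D3}
V(D1) = q^-8 - 2q^-7 + q^-6 - 2q^-5 + 2q^-4 + q^-2  (w -6, c 14, <D> = A^-10 + 2A^-2 - 2A^2 + A^6 - 2A^10 + A^14)
V(D2) = -q^-4 + q^-3 + q^-1  (w -6, c 14, <D> = A^-14 + A^-6 - A^-2)
V(D3) = -q^-6 + q^-5 - q^-4 + 2q^-3 - q^-2 + q^-1  (w -6, c 12, <D> = A^-14 - A^-10 + 2A^-6 - A^-2 + A^2 - A^6)
key observation: 3 values of V(q) split the 3 diagrams


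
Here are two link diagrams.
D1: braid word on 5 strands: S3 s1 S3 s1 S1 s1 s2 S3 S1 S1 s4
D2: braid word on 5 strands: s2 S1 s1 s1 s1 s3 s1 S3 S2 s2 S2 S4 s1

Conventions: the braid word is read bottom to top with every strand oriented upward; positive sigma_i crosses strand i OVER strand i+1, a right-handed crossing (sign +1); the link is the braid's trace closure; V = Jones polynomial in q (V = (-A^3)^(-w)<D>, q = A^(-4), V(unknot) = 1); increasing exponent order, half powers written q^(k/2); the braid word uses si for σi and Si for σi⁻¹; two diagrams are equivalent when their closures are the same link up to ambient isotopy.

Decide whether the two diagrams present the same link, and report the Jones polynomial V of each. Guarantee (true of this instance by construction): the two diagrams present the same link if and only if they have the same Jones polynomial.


equivalent: no
D1 (bracket A^-1 + A^3 + A^7 - A^15; 11 crossings at w = -1): V = q^(-9/2) - q^(-5/2) - q^(-3/2) - q^(-1/2)
D2 (bracket -A^-9 + A^-1 + A^3 + A^7; 13 crossings at w = +3): V = -q^(1/2) - q^(3/2) - q^(5/2) + q^(9/2)
key observation: 2 values of V(q) split the 2 diagrams


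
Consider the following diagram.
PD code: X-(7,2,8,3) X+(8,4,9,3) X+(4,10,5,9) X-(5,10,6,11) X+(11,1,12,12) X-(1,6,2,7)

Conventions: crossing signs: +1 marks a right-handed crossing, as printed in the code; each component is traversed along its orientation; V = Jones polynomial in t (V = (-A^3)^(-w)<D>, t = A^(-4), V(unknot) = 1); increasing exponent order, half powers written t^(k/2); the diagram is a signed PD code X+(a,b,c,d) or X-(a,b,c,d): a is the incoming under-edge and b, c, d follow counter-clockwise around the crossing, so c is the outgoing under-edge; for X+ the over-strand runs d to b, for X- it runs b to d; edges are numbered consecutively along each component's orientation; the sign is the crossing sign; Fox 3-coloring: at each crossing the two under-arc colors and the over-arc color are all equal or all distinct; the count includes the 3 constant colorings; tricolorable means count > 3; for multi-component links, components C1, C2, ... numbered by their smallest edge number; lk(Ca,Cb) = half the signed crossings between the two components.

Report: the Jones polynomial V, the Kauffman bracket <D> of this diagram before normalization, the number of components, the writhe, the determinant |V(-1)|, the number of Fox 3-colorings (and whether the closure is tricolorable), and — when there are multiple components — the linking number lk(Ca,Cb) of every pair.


V(t) = 1
bracket: 1, w = 0
1 component, writhe 0, over 6 crossings
det 1, colorings 3 of 3^6 — not tricolorable
observation: w = 0 (over 6 crossings) is diagram-only; (-A^3)^(0) removes it from V


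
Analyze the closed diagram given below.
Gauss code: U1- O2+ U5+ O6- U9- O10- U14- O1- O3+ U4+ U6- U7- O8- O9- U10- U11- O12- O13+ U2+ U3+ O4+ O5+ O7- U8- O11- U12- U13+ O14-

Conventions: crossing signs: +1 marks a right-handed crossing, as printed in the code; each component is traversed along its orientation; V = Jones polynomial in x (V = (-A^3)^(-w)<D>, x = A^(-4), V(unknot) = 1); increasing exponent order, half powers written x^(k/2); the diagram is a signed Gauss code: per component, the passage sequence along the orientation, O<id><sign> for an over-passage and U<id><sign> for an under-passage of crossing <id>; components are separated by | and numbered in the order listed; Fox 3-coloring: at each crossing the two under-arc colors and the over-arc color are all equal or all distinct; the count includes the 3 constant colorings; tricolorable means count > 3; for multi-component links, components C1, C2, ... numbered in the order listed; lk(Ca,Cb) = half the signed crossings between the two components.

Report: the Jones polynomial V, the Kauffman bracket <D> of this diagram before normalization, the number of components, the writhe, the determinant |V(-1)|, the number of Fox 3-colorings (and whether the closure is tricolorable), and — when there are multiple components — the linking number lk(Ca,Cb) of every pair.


Jones polynomial: V(x) = -x^-4 + x^-3 + x^-1
<D> = A^-8 + 1 - A^4; writhe -4
components 1, writhe -4 (14 crossings)
3-colorings: 9 of 3^14, det 3 — tricolorable
note: V spans 3 powers of x: at least 3 crossings in any diagram


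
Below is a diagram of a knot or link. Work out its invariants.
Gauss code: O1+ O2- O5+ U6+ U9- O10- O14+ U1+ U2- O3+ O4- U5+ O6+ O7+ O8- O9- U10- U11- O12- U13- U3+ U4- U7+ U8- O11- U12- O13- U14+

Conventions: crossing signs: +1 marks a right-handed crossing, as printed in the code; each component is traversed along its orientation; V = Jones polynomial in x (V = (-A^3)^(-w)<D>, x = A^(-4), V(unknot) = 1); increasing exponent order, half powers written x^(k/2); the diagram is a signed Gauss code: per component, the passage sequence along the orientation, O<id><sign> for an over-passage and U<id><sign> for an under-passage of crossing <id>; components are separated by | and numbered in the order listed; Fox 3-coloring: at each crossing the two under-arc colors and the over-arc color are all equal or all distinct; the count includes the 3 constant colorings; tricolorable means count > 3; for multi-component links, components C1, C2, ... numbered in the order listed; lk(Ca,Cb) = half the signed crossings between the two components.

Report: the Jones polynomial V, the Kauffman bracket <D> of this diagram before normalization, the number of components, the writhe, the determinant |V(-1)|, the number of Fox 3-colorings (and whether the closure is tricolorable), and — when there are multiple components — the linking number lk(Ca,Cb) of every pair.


V = -x^-4 + x^-3 + x^-1
<D> = A^-2 + A^6 - A^10 (w = -2)
1 component over 14 crossings, w = -2
9 Fox colorings among 3^14, |V(-1)| = 3: tricolorable
why: w = -2 (over 14 crossings) is diagram-only; (-A^3)^(2) removes it from V


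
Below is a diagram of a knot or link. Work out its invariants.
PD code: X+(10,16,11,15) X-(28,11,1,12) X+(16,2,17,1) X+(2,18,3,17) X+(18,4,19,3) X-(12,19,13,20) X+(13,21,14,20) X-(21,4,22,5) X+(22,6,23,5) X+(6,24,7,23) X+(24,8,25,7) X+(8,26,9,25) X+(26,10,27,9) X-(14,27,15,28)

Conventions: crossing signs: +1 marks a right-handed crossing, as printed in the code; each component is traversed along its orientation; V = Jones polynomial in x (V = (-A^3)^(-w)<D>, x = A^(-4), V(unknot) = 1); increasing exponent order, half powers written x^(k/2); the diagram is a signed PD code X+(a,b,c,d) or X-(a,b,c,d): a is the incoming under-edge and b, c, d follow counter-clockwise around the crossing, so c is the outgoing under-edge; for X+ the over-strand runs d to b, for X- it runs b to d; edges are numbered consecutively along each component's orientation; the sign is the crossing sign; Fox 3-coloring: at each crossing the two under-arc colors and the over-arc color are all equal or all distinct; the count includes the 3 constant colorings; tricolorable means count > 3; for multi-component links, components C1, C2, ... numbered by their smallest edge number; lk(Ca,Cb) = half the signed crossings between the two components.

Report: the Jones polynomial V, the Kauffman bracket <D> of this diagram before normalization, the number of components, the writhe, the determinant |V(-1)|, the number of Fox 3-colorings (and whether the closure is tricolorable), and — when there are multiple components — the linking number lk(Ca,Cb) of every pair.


V = x - x^2 + 2x^3 - 2x^4 + 3x^5 - 3x^6 + 3x^7 - 3x^8 + 2x^9 - 2x^10 + x^11
<D> = A^-26 - 2A^-22 + 2A^-18 - 3A^-14 + 3A^-10 - 3A^-6 + 3A^-2 - 2A^2 + 2A^6 - A^10 + A^14 (w = +6)
1 component over 14 crossings, w = +6
3 Fox colorings among 3^14, |V(-1)| = 23: not tricolorable
why: the span of V is 10, forcing >= 10 crossings in any diagram


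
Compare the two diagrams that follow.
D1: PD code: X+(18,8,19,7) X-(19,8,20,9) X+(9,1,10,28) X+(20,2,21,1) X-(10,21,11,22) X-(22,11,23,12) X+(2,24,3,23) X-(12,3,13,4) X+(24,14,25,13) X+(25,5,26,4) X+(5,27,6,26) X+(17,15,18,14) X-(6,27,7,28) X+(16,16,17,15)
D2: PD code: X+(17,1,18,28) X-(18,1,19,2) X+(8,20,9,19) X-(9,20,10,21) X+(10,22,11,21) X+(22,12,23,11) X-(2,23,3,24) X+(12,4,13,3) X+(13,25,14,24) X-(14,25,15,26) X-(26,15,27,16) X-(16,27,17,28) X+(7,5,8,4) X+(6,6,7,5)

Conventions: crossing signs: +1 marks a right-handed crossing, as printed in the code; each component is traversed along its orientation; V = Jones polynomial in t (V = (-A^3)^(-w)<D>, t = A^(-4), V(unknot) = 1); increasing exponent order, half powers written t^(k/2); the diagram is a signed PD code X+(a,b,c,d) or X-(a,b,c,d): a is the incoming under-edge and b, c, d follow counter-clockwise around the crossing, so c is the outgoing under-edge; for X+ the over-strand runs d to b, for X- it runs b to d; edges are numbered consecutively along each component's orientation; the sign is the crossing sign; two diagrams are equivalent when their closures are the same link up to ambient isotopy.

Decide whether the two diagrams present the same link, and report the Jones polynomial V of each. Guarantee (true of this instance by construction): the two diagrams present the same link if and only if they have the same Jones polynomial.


equivalent: no
D1 (bracket -A^-8 + A^-4 - 1 + 2A^4 - A^8 + 2A^12 - A^16; 14 crossings at w = +4): V = -t^-1 + 2 - t + 2t^2 - t^3 + t^4 - t^5
D2 (bracket -A^-6 + 2A^-2 - 2A^2 + 3A^6 - 2A^10 + 2A^14 - A^18; 14 crossings at w = +2): V = -t^-3 + 2t^-2 - 2t^-1 + 3 - 2t + 2t^2 - t^3
key observation: V(t) takes 2 values over 2 diagrams, fixing the grouping


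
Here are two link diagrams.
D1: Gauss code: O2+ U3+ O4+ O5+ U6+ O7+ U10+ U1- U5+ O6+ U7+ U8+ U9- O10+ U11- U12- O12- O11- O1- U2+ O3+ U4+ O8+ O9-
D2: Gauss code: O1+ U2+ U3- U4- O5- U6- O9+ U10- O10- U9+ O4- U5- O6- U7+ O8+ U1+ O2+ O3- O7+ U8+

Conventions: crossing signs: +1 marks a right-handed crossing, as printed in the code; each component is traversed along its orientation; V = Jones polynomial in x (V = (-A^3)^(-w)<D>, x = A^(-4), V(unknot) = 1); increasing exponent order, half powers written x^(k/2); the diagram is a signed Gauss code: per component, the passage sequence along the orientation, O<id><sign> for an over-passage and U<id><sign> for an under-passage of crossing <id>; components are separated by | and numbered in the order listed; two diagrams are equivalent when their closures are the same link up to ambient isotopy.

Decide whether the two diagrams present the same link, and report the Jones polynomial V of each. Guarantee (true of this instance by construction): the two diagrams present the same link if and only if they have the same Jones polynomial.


same link: no
V(D1) = x^2 + 2x^4 - 2x^5 + x^6 - 2x^7 + x^8  [12 crossings, <D> = A^-20 - 2A^-16 + A^-12 - 2A^-8 + 2A^-4 + A^4, w = +4]
V(D2) = -x^-3 + x^-2 - x^-1 + 3 - x + x^2 - x^3  (w 0, c 10, <D> = -A^-12 + A^-8 - A^-4 + 3 - A^4 + A^8 - A^12)
note: 2 classes among 2 diagrams; unequal V(x) rules out equality


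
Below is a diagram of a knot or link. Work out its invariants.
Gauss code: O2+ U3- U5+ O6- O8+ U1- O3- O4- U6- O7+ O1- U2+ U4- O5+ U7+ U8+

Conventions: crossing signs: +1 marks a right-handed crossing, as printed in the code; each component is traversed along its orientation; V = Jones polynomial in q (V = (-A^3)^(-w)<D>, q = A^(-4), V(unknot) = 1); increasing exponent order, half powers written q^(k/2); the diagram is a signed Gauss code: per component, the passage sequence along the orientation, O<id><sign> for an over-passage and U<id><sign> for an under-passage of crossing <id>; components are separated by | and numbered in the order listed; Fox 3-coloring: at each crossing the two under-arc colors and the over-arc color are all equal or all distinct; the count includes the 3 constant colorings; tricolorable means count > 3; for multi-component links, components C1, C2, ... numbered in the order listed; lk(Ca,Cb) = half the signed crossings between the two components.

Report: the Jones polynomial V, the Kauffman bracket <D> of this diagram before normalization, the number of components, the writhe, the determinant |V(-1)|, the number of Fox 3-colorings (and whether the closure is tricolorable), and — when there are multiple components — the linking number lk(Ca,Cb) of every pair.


V = -q^-3 + q^-2 - q^-1 + 3 - q + q^2 - q^3
<D> = -A^-12 + A^-8 - A^-4 + 3 - A^4 + A^8 - A^12 (w = 0)
1 component over 8 crossings, w = 0
27 Fox colorings among 3^8, |V(-1)| = 9: tricolorable
why: |V(-1)| = 9: so tricolorable, since 3 divides 9


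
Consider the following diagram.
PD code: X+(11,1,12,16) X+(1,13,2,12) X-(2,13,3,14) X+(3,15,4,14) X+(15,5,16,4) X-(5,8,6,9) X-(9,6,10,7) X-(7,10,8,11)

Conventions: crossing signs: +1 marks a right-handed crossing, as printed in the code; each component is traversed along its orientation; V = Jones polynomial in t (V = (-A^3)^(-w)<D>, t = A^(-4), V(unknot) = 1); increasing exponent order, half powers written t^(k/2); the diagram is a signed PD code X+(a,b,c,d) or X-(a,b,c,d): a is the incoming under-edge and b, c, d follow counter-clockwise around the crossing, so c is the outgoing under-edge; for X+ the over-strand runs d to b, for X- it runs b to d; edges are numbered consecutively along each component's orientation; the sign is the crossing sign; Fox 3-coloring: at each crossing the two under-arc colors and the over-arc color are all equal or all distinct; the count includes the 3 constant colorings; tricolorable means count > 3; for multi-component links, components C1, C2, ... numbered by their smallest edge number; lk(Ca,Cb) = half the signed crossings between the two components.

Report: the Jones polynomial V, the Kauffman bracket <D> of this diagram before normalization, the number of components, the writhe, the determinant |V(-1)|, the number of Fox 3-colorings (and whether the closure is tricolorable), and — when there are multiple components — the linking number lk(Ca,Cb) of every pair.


V(t) = -t^-3 + t^-2 - t^-1 + 3 - t + t^2 - t^3
bracket: -A^-12 + A^-8 - A^-4 + 3 - A^4 + A^8 - A^12, w = 0
1 component, writhe 0, over 8 crossings
det 9, colorings 27 of 3^8 — tricolorable
observation: |V(-1)| = 9: so tricolorable, since 3 divides 9


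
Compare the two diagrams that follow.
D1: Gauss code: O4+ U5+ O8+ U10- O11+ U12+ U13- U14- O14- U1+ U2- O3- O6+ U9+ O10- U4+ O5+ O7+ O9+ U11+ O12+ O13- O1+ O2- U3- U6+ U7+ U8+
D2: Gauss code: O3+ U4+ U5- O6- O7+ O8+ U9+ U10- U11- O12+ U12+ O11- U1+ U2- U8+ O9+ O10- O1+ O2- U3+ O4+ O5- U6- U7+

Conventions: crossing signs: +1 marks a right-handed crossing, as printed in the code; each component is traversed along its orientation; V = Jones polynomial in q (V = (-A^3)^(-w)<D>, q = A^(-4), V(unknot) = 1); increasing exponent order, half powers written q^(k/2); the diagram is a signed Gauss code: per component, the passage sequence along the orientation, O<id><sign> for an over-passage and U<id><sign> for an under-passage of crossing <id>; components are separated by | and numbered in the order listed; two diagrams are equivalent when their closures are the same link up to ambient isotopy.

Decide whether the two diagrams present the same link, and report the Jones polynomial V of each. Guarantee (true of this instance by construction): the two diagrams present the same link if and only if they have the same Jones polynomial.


same link: no
V(D1) = q - q^2 + 2q^3 - q^4 + q^5 - q^6  [14 crossings, <D> = -A^-12 + A^-8 - A^-4 + 2 - A^4 + A^8, w = +4]
V(D2) = 1  [12 crossings, <D> = A^6, w = +2]
insight: V(q) takes 2 values over 2 diagrams, fixing the grouping
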